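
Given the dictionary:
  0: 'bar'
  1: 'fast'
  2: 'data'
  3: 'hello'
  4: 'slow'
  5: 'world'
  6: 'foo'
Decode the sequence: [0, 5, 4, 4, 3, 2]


Look up each index in the dictionary:
  0 -> 'bar'
  5 -> 'world'
  4 -> 'slow'
  4 -> 'slow'
  3 -> 'hello'
  2 -> 'data'

Decoded: "bar world slow slow hello data"


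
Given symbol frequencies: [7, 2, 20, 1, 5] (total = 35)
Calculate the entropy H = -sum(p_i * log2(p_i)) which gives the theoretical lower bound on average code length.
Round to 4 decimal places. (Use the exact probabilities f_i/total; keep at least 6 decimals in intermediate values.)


Per-symbol terms -p_i * log2(p_i) with p_i = f_i/35:
  p = 7/35 = 0.200000: log2(p) = -2.321928, -p*log2(p) = 0.464386
  p = 2/35 = 0.057143: log2(p) = -4.129283, -p*log2(p) = 0.235959
  p = 20/35 = 0.571429: log2(p) = -0.807355, -p*log2(p) = 0.461346
  p = 1/35 = 0.028571: log2(p) = -5.129283, -p*log2(p) = 0.146551
  p = 5/35 = 0.142857: log2(p) = -2.807355, -p*log2(p) = 0.401051
H = 0.464386 + 0.235959 + 0.461346 + 0.146551 + 0.401051 = 1.709293

H = 1.7093 bits/symbol


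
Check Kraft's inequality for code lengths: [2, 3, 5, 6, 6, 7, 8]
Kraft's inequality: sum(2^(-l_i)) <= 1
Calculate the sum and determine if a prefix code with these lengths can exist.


Sum = 2^(-2) + 2^(-3) + 2^(-5) + 2^(-6) + 2^(-6) + 2^(-7) + 2^(-8)
    = 0.25 + 0.125 + 0.03125 + 0.015625 + 0.015625 + 0.0078125 + 0.00390625
    = 115/256 = 0.44921875
Since 0.44921875 <= 1, Kraft's inequality IS satisfied.
A prefix code with these lengths CAN exist.

Kraft sum = 0.44921875. Satisfied.


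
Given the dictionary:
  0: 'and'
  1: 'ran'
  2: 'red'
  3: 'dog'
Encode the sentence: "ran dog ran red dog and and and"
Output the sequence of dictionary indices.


Look up each word in the dictionary:
  'ran' -> 1
  'dog' -> 3
  'ran' -> 1
  'red' -> 2
  'dog' -> 3
  'and' -> 0
  'and' -> 0
  'and' -> 0

Encoded: [1, 3, 1, 2, 3, 0, 0, 0]


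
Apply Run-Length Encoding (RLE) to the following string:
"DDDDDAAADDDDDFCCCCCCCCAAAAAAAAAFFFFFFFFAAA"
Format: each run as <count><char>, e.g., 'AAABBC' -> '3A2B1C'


Scanning runs left to right:
  i=0: run of 'D' x 5 -> '5D'
  i=5: run of 'A' x 3 -> '3A'
  i=8: run of 'D' x 5 -> '5D'
  i=13: run of 'F' x 1 -> '1F'
  i=14: run of 'C' x 8 -> '8C'
  i=22: run of 'A' x 9 -> '9A'
  i=31: run of 'F' x 8 -> '8F'
  i=39: run of 'A' x 3 -> '3A'

RLE = 5D3A5D1F8C9A8F3A


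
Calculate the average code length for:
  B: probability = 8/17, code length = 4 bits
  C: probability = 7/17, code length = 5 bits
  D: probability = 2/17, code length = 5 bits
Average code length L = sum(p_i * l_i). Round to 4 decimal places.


Weighted contributions p_i * l_i:
  B: (8/17) * 4 = 32/17
  C: (7/17) * 5 = 35/17
  D: (2/17) * 5 = 10/17
Sum = (32 + 35 + 10)/17 = 77/17

L = 77/17 = 4.5294 bits/symbol


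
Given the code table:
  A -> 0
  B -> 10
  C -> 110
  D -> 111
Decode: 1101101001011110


Decoding:
110 -> C
110 -> C
10 -> B
0 -> A
10 -> B
111 -> D
10 -> B


Result: CCBABDB


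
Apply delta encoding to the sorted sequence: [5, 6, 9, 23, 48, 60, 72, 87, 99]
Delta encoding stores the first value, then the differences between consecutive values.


First value: 5
Deltas:
  6 - 5 = 1
  9 - 6 = 3
  23 - 9 = 14
  48 - 23 = 25
  60 - 48 = 12
  72 - 60 = 12
  87 - 72 = 15
  99 - 87 = 12


Delta encoded: [5, 1, 3, 14, 25, 12, 12, 15, 12]


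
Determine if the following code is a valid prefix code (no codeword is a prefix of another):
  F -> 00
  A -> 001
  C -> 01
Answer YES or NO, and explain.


Checking each pair (does one codeword prefix another?):
  F='00' vs A='001': prefix -- VIOLATION

NO -- this is NOT a valid prefix code. F (00) is a prefix of A (001).


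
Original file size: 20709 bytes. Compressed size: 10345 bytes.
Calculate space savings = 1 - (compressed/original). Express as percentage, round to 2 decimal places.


ratio = compressed/original = 10345/20709 = 0.499541
savings = 1 - ratio = 1 - 0.499541 = 0.500459
as a percentage: 0.500459 * 100 = 50.05%

Space savings = 1 - 10345/20709 = 50.05%


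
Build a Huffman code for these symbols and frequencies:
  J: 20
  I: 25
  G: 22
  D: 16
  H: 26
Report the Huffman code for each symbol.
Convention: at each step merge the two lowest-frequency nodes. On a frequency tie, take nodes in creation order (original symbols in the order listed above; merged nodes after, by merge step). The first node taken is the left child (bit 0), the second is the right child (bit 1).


Huffman tree construction:
Step 1: Merge D(16) + J(20) = 36
Step 2: Merge G(22) + I(25) = 47
Step 3: Merge H(26) + (D+J)(36) = 62
Step 4: Merge (G+I)(47) + (H+(D+J))(62) = 109
Read each symbol's code off the tree from the root (left child = 0, right child = 1).

Codes:
  J: 111 (length 3)
  I: 01 (length 2)
  G: 00 (length 2)
  D: 110 (length 3)
  H: 10 (length 2)
Average code length: 254/109 = 2.3303 bits/symbol


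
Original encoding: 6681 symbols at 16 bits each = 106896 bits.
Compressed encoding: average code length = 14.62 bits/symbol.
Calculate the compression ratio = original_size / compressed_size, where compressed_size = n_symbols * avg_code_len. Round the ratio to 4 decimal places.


original_size = n_symbols * orig_bits = 6681 * 16 = 106896 bits
compressed_size = n_symbols * avg_code_len = 6681 * 14.62 = 97676.22 bits
ratio = original_size / compressed_size = 106896 / 97676.22 = 1.0944

Compression ratio = 1.0944


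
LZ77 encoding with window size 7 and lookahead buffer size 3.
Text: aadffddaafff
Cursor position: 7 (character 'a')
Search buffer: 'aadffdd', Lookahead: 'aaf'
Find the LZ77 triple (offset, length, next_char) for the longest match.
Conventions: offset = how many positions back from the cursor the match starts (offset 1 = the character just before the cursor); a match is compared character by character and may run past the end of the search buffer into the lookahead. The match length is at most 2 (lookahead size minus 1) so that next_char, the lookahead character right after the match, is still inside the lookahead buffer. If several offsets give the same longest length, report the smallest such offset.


Try each offset into the search buffer:
  offset=1 (pos 6, char 'd'): match length 0
  offset=2 (pos 5, char 'd'): match length 0
  offset=3 (pos 4, char 'f'): match length 0
  offset=4 (pos 3, char 'f'): match length 0
  offset=5 (pos 2, char 'd'): match length 0
  offset=6 (pos 1, char 'a'): match length 1
  offset=7 (pos 0, char 'a'): match length 2
Longest match has length 2 at offset 7.
next_char = character at position 7 + 2 = 9 -> 'f'

Best match: offset=7, length=2 (matching 'aa' starting at position 0)
LZ77 triple: (7, 2, 'f')


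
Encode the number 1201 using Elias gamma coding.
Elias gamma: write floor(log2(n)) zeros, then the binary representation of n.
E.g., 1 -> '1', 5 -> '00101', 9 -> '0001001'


num_bits = floor(log2(1201)) + 1 = 11
leading_zeros = num_bits - 1 = 10
binary(1201) = 10010110001

Elias gamma(1201) = '0000000000' + '10010110001' = 000000000010010110001 (21 bits)


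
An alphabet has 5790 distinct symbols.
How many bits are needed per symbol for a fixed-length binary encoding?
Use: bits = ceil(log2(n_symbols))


log2(5790) = 12.4993
Bracket: 2^12 = 4096 < 5790 <= 2^13 = 8192
So ceil(log2(5790)) = 13

bits = ceil(log2(5790)) = ceil(12.4993) = 13 bits


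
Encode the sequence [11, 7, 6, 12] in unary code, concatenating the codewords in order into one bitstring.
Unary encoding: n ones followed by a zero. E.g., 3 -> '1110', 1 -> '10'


Encode each number as n ones followed by a terminating 0:
  11 -> 111111111110 (12 bits)
  7 -> 11111110 (8 bits)
  6 -> 1111110 (7 bits)
  12 -> 1111111111110 (13 bits)
Total length = 12 + 8 + 7 + 13 = 40 bits.

Unary([11, 7, 6, 12]) = 1111111111101111111011111101111111111110 (40 bits)


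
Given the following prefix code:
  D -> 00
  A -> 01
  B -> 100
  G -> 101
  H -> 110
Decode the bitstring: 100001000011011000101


Decoding step by step:
Bits 100 -> B
Bits 00 -> D
Bits 100 -> B
Bits 00 -> D
Bits 110 -> H
Bits 110 -> H
Bits 00 -> D
Bits 101 -> G


Decoded message: BDBDHHDG


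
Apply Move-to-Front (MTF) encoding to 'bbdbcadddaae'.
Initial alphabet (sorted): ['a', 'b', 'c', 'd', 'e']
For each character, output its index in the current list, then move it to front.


MTF encoding:
'b': index 1 in ['a', 'b', 'c', 'd', 'e'] -> ['b', 'a', 'c', 'd', 'e']
'b': index 0 in ['b', 'a', 'c', 'd', 'e'] -> ['b', 'a', 'c', 'd', 'e']
'd': index 3 in ['b', 'a', 'c', 'd', 'e'] -> ['d', 'b', 'a', 'c', 'e']
'b': index 1 in ['d', 'b', 'a', 'c', 'e'] -> ['b', 'd', 'a', 'c', 'e']
'c': index 3 in ['b', 'd', 'a', 'c', 'e'] -> ['c', 'b', 'd', 'a', 'e']
'a': index 3 in ['c', 'b', 'd', 'a', 'e'] -> ['a', 'c', 'b', 'd', 'e']
'd': index 3 in ['a', 'c', 'b', 'd', 'e'] -> ['d', 'a', 'c', 'b', 'e']
'd': index 0 in ['d', 'a', 'c', 'b', 'e'] -> ['d', 'a', 'c', 'b', 'e']
'd': index 0 in ['d', 'a', 'c', 'b', 'e'] -> ['d', 'a', 'c', 'b', 'e']
'a': index 1 in ['d', 'a', 'c', 'b', 'e'] -> ['a', 'd', 'c', 'b', 'e']
'a': index 0 in ['a', 'd', 'c', 'b', 'e'] -> ['a', 'd', 'c', 'b', 'e']
'e': index 4 in ['a', 'd', 'c', 'b', 'e'] -> ['e', 'a', 'd', 'c', 'b']


Output: [1, 0, 3, 1, 3, 3, 3, 0, 0, 1, 0, 4]


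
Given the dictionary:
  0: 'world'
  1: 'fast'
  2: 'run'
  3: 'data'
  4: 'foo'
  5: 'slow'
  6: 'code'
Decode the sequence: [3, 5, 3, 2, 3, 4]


Look up each index in the dictionary:
  3 -> 'data'
  5 -> 'slow'
  3 -> 'data'
  2 -> 'run'
  3 -> 'data'
  4 -> 'foo'

Decoded: "data slow data run data foo"


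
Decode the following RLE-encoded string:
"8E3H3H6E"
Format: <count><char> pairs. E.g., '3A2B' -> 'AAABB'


Expanding each <count><char> pair:
  8E -> 'EEEEEEEE'
  3H -> 'HHH'
  3H -> 'HHH'
  6E -> 'EEEEEE'

Decoded = EEEEEEEEHHHHHHEEEEEE


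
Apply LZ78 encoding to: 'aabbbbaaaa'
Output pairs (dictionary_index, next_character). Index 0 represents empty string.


LZ78 encoding steps:
Dictionary: {0: ''}
Step 1: w='' (idx 0), next='a' -> output (0, 'a'), add 'a' as idx 1
Step 2: w='a' (idx 1), next='b' -> output (1, 'b'), add 'ab' as idx 2
Step 3: w='' (idx 0), next='b' -> output (0, 'b'), add 'b' as idx 3
Step 4: w='b' (idx 3), next='b' -> output (3, 'b'), add 'bb' as idx 4
Step 5: w='a' (idx 1), next='a' -> output (1, 'a'), add 'aa' as idx 5
Step 6: w='aa' (idx 5), end of input -> output (5, '')


Encoded: [(0, 'a'), (1, 'b'), (0, 'b'), (3, 'b'), (1, 'a'), (5, '')]


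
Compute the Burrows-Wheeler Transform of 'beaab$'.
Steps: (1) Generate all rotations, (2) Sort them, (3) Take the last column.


Rotations (sorted):
  0: $beaab -> last char: b
  1: aab$be -> last char: e
  2: ab$bea -> last char: a
  3: b$beaa -> last char: a
  4: beaab$ -> last char: $
  5: eaab$b -> last char: b


BWT = beaa$b


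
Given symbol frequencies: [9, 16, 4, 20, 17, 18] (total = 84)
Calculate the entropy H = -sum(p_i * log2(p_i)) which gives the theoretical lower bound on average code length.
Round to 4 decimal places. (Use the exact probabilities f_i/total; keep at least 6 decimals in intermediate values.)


Per-symbol terms -p_i * log2(p_i) with p_i = f_i/84:
  p = 9/84 = 0.107143: log2(p) = -3.222392, -p*log2(p) = 0.345256
  p = 16/84 = 0.190476: log2(p) = -2.392317, -p*log2(p) = 0.455680
  p = 4/84 = 0.047619: log2(p) = -4.392317, -p*log2(p) = 0.209158
  p = 20/84 = 0.238095: log2(p) = -2.070389, -p*log2(p) = 0.492950
  p = 17/84 = 0.202381: log2(p) = -2.304855, -p*log2(p) = 0.466459
  p = 18/84 = 0.214286: log2(p) = -2.222392, -p*log2(p) = 0.476227
H = 0.345256 + 0.455680 + 0.209158 + 0.492950 + 0.466459 + 0.476227 = 2.445730

H = 2.4457 bits/symbol


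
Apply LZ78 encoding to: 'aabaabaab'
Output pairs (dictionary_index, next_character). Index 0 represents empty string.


LZ78 encoding steps:
Dictionary: {0: ''}
Step 1: w='' (idx 0), next='a' -> output (0, 'a'), add 'a' as idx 1
Step 2: w='a' (idx 1), next='b' -> output (1, 'b'), add 'ab' as idx 2
Step 3: w='a' (idx 1), next='a' -> output (1, 'a'), add 'aa' as idx 3
Step 4: w='' (idx 0), next='b' -> output (0, 'b'), add 'b' as idx 4
Step 5: w='aa' (idx 3), next='b' -> output (3, 'b'), add 'aab' as idx 5


Encoded: [(0, 'a'), (1, 'b'), (1, 'a'), (0, 'b'), (3, 'b')]


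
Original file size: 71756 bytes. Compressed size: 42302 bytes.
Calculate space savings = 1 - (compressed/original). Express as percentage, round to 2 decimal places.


ratio = compressed/original = 42302/71756 = 0.589526
savings = 1 - ratio = 1 - 0.589526 = 0.410474
as a percentage: 0.410474 * 100 = 41.05%

Space savings = 1 - 42302/71756 = 41.05%


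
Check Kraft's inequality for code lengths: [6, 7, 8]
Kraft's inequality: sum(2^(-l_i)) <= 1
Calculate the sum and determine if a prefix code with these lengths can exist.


Sum = 2^(-6) + 2^(-7) + 2^(-8)
    = 0.015625 + 0.0078125 + 0.00390625
    = 7/256 = 0.02734375
Since 0.02734375 <= 1, Kraft's inequality IS satisfied.
A prefix code with these lengths CAN exist.

Kraft sum = 0.02734375. Satisfied.


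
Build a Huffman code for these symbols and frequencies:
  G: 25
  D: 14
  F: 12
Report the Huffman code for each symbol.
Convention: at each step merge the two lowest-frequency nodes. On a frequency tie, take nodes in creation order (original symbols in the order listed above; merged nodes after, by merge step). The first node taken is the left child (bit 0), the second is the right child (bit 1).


Huffman tree construction:
Step 1: Merge F(12) + D(14) = 26
Step 2: Merge G(25) + (F+D)(26) = 51
Read each symbol's code off the tree from the root (left child = 0, right child = 1).

Codes:
  G: 0 (length 1)
  D: 11 (length 2)
  F: 10 (length 2)
Average code length: 77/51 = 1.5098 bits/symbol


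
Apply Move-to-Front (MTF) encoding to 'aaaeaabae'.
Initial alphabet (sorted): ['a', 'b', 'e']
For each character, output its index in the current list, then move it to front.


MTF encoding:
'a': index 0 in ['a', 'b', 'e'] -> ['a', 'b', 'e']
'a': index 0 in ['a', 'b', 'e'] -> ['a', 'b', 'e']
'a': index 0 in ['a', 'b', 'e'] -> ['a', 'b', 'e']
'e': index 2 in ['a', 'b', 'e'] -> ['e', 'a', 'b']
'a': index 1 in ['e', 'a', 'b'] -> ['a', 'e', 'b']
'a': index 0 in ['a', 'e', 'b'] -> ['a', 'e', 'b']
'b': index 2 in ['a', 'e', 'b'] -> ['b', 'a', 'e']
'a': index 1 in ['b', 'a', 'e'] -> ['a', 'b', 'e']
'e': index 2 in ['a', 'b', 'e'] -> ['e', 'a', 'b']


Output: [0, 0, 0, 2, 1, 0, 2, 1, 2]


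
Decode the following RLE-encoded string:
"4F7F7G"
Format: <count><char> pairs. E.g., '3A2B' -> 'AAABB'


Expanding each <count><char> pair:
  4F -> 'FFFF'
  7F -> 'FFFFFFF'
  7G -> 'GGGGGGG'

Decoded = FFFFFFFFFFFGGGGGGG


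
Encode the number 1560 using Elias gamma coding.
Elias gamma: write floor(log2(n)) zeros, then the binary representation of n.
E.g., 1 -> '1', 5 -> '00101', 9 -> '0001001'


num_bits = floor(log2(1560)) + 1 = 11
leading_zeros = num_bits - 1 = 10
binary(1560) = 11000011000

Elias gamma(1560) = '0000000000' + '11000011000' = 000000000011000011000 (21 bits)


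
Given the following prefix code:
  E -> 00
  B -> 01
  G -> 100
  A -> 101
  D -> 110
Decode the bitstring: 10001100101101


Decoding step by step:
Bits 100 -> G
Bits 01 -> B
Bits 100 -> G
Bits 101 -> A
Bits 101 -> A


Decoded message: GBGAA


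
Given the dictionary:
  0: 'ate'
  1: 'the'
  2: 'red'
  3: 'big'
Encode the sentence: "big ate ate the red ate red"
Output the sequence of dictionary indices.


Look up each word in the dictionary:
  'big' -> 3
  'ate' -> 0
  'ate' -> 0
  'the' -> 1
  'red' -> 2
  'ate' -> 0
  'red' -> 2

Encoded: [3, 0, 0, 1, 2, 0, 2]


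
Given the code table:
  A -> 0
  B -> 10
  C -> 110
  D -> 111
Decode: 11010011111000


Decoding:
110 -> C
10 -> B
0 -> A
111 -> D
110 -> C
0 -> A
0 -> A


Result: CBADCAA


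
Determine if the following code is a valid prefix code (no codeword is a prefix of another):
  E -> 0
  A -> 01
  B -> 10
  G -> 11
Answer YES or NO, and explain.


Checking each pair (does one codeword prefix another?):
  E='0' vs A='01': prefix -- VIOLATION

NO -- this is NOT a valid prefix code. E (0) is a prefix of A (01).


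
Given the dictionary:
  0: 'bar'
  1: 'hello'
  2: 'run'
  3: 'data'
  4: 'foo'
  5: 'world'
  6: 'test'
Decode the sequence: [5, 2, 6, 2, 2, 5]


Look up each index in the dictionary:
  5 -> 'world'
  2 -> 'run'
  6 -> 'test'
  2 -> 'run'
  2 -> 'run'
  5 -> 'world'

Decoded: "world run test run run world"


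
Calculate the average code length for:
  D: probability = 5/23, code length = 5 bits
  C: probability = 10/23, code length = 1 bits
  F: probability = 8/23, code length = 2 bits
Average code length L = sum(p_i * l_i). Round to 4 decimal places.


Weighted contributions p_i * l_i:
  D: (5/23) * 5 = 25/23
  C: (10/23) * 1 = 10/23
  F: (8/23) * 2 = 16/23
Sum = (25 + 10 + 16)/23 = 51/23

L = 51/23 = 2.2174 bits/symbol


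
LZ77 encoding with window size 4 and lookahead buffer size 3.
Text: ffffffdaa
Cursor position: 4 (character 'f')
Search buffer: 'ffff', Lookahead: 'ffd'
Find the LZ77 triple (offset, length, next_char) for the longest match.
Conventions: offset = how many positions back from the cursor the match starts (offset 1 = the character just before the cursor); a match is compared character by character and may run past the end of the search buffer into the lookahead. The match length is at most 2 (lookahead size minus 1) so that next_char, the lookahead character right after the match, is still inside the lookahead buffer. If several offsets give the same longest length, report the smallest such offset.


Try each offset into the search buffer:
  offset=1 (pos 3, char 'f'): match length 2
  offset=2 (pos 2, char 'f'): match length 2
  offset=3 (pos 1, char 'f'): match length 2
  offset=4 (pos 0, char 'f'): match length 2
Longest match has length 2, found at offsets 1, 2, 3, 4; take the smallest, offset 1.
next_char = character at position 4 + 2 = 6 -> 'd'

Best match: offset=1, length=2 (matching 'ff' starting at position 3)
LZ77 triple: (1, 2, 'd')


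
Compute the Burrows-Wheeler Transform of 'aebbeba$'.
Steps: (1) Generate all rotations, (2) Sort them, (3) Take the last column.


Rotations (sorted):
  0: $aebbeba -> last char: a
  1: a$aebbeb -> last char: b
  2: aebbeba$ -> last char: $
  3: ba$aebbe -> last char: e
  4: bbeba$ae -> last char: e
  5: beba$aeb -> last char: b
  6: eba$aebb -> last char: b
  7: ebbeba$a -> last char: a


BWT = ab$eebba


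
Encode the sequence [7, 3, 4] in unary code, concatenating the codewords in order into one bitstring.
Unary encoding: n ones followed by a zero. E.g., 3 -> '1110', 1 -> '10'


Encode each number as n ones followed by a terminating 0:
  7 -> 11111110 (8 bits)
  3 -> 1110 (4 bits)
  4 -> 11110 (5 bits)
Total length = 8 + 4 + 5 = 17 bits.

Unary([7, 3, 4]) = 11111110111011110 (17 bits)


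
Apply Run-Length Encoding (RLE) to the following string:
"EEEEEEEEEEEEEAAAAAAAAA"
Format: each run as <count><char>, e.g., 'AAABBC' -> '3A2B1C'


Scanning runs left to right:
  i=0: run of 'E' x 13 -> '13E'
  i=13: run of 'A' x 9 -> '9A'

RLE = 13E9A


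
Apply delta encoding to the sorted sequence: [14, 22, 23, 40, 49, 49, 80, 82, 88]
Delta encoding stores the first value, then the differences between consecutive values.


First value: 14
Deltas:
  22 - 14 = 8
  23 - 22 = 1
  40 - 23 = 17
  49 - 40 = 9
  49 - 49 = 0
  80 - 49 = 31
  82 - 80 = 2
  88 - 82 = 6


Delta encoded: [14, 8, 1, 17, 9, 0, 31, 2, 6]


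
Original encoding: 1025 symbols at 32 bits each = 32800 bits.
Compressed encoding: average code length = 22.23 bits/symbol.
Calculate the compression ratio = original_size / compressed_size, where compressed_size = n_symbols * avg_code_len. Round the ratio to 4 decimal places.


original_size = n_symbols * orig_bits = 1025 * 32 = 32800 bits
compressed_size = n_symbols * avg_code_len = 1025 * 22.23 = 22785.75 bits
ratio = original_size / compressed_size = 32800 / 22785.75 = 1.4395

Compression ratio = 1.4395


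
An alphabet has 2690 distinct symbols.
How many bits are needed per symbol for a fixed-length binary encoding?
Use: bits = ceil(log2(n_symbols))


log2(2690) = 11.3934
Bracket: 2^11 = 2048 < 2690 <= 2^12 = 4096
So ceil(log2(2690)) = 12

bits = ceil(log2(2690)) = ceil(11.3934) = 12 bits


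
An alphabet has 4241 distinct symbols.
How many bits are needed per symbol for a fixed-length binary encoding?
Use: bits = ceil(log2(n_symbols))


log2(4241) = 12.0502
Bracket: 2^12 = 4096 < 4241 <= 2^13 = 8192
So ceil(log2(4241)) = 13

bits = ceil(log2(4241)) = ceil(12.0502) = 13 bits


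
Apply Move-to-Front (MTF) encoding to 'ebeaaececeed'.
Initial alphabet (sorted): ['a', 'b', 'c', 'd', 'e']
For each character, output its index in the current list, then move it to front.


MTF encoding:
'e': index 4 in ['a', 'b', 'c', 'd', 'e'] -> ['e', 'a', 'b', 'c', 'd']
'b': index 2 in ['e', 'a', 'b', 'c', 'd'] -> ['b', 'e', 'a', 'c', 'd']
'e': index 1 in ['b', 'e', 'a', 'c', 'd'] -> ['e', 'b', 'a', 'c', 'd']
'a': index 2 in ['e', 'b', 'a', 'c', 'd'] -> ['a', 'e', 'b', 'c', 'd']
'a': index 0 in ['a', 'e', 'b', 'c', 'd'] -> ['a', 'e', 'b', 'c', 'd']
'e': index 1 in ['a', 'e', 'b', 'c', 'd'] -> ['e', 'a', 'b', 'c', 'd']
'c': index 3 in ['e', 'a', 'b', 'c', 'd'] -> ['c', 'e', 'a', 'b', 'd']
'e': index 1 in ['c', 'e', 'a', 'b', 'd'] -> ['e', 'c', 'a', 'b', 'd']
'c': index 1 in ['e', 'c', 'a', 'b', 'd'] -> ['c', 'e', 'a', 'b', 'd']
'e': index 1 in ['c', 'e', 'a', 'b', 'd'] -> ['e', 'c', 'a', 'b', 'd']
'e': index 0 in ['e', 'c', 'a', 'b', 'd'] -> ['e', 'c', 'a', 'b', 'd']
'd': index 4 in ['e', 'c', 'a', 'b', 'd'] -> ['d', 'e', 'c', 'a', 'b']


Output: [4, 2, 1, 2, 0, 1, 3, 1, 1, 1, 0, 4]


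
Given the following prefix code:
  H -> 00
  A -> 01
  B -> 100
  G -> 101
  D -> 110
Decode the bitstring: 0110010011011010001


Decoding step by step:
Bits 01 -> A
Bits 100 -> B
Bits 100 -> B
Bits 110 -> D
Bits 110 -> D
Bits 100 -> B
Bits 01 -> A


Decoded message: ABBDDBA


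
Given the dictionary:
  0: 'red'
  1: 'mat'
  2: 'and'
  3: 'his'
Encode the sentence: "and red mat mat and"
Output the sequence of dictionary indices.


Look up each word in the dictionary:
  'and' -> 2
  'red' -> 0
  'mat' -> 1
  'mat' -> 1
  'and' -> 2

Encoded: [2, 0, 1, 1, 2]


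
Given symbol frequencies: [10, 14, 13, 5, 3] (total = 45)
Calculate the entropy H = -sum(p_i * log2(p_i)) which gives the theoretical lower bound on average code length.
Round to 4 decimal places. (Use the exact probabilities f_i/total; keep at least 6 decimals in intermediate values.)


Per-symbol terms -p_i * log2(p_i) with p_i = f_i/45:
  p = 10/45 = 0.222222: log2(p) = -2.169925, -p*log2(p) = 0.482206
  p = 14/45 = 0.311111: log2(p) = -1.684498, -p*log2(p) = 0.524066
  p = 13/45 = 0.288889: log2(p) = -1.791413, -p*log2(p) = 0.517519
  p = 5/45 = 0.111111: log2(p) = -3.169925, -p*log2(p) = 0.352214
  p = 3/45 = 0.066667: log2(p) = -3.906891, -p*log2(p) = 0.260459
H = 0.482206 + 0.524066 + 0.517519 + 0.352214 + 0.260459 = 2.136464

H = 2.1365 bits/symbol


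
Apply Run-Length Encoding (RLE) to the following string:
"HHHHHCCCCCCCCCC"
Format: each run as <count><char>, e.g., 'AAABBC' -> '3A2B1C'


Scanning runs left to right:
  i=0: run of 'H' x 5 -> '5H'
  i=5: run of 'C' x 10 -> '10C'

RLE = 5H10C


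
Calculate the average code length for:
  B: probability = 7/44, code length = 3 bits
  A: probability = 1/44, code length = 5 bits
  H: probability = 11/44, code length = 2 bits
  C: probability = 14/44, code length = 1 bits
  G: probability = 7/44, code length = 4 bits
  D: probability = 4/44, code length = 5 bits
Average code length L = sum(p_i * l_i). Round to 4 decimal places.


Weighted contributions p_i * l_i:
  B: (7/44) * 3 = 21/44
  A: (1/44) * 5 = 5/44
  H: (11/44) * 2 = 22/44
  C: (14/44) * 1 = 14/44
  G: (7/44) * 4 = 28/44
  D: (4/44) * 5 = 20/44
Sum = (21 + 5 + 22 + 14 + 28 + 20)/44 = 110/44

L = 110/44 = 2.5000 bits/symbol


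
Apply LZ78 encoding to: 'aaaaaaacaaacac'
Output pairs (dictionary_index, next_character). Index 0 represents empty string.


LZ78 encoding steps:
Dictionary: {0: ''}
Step 1: w='' (idx 0), next='a' -> output (0, 'a'), add 'a' as idx 1
Step 2: w='a' (idx 1), next='a' -> output (1, 'a'), add 'aa' as idx 2
Step 3: w='aa' (idx 2), next='a' -> output (2, 'a'), add 'aaa' as idx 3
Step 4: w='a' (idx 1), next='c' -> output (1, 'c'), add 'ac' as idx 4
Step 5: w='aaa' (idx 3), next='c' -> output (3, 'c'), add 'aaac' as idx 5
Step 6: w='ac' (idx 4), end of input -> output (4, '')


Encoded: [(0, 'a'), (1, 'a'), (2, 'a'), (1, 'c'), (3, 'c'), (4, '')]


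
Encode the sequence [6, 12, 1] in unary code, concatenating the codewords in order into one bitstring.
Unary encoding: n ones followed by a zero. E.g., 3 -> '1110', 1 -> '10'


Encode each number as n ones followed by a terminating 0:
  6 -> 1111110 (7 bits)
  12 -> 1111111111110 (13 bits)
  1 -> 10 (2 bits)
Total length = 7 + 13 + 2 = 22 bits.

Unary([6, 12, 1]) = 1111110111111111111010 (22 bits)


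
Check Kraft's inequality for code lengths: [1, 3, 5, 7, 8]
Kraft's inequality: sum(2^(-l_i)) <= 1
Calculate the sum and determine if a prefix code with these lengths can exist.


Sum = 2^(-1) + 2^(-3) + 2^(-5) + 2^(-7) + 2^(-8)
    = 0.5 + 0.125 + 0.03125 + 0.0078125 + 0.00390625
    = 171/256 = 0.66796875
Since 0.66796875 <= 1, Kraft's inequality IS satisfied.
A prefix code with these lengths CAN exist.

Kraft sum = 0.66796875. Satisfied.


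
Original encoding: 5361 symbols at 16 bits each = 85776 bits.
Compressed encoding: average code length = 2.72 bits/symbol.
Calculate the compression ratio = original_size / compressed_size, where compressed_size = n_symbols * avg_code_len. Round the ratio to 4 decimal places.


original_size = n_symbols * orig_bits = 5361 * 16 = 85776 bits
compressed_size = n_symbols * avg_code_len = 5361 * 2.72 = 14581.92 bits
ratio = original_size / compressed_size = 85776 / 14581.92 = 5.8824

Compression ratio = 5.8824


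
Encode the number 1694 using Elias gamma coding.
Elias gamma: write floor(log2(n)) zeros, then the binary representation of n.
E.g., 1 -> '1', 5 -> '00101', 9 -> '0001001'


num_bits = floor(log2(1694)) + 1 = 11
leading_zeros = num_bits - 1 = 10
binary(1694) = 11010011110

Elias gamma(1694) = '0000000000' + '11010011110' = 000000000011010011110 (21 bits)


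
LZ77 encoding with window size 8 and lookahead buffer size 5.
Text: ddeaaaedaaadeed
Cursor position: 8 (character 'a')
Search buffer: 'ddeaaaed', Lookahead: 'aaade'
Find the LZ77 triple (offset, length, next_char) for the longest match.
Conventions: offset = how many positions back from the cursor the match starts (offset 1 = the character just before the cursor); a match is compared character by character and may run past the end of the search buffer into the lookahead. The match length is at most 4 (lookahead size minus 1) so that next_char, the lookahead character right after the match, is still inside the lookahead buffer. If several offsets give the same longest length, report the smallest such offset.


Try each offset into the search buffer:
  offset=1 (pos 7, char 'd'): match length 0
  offset=2 (pos 6, char 'e'): match length 0
  offset=3 (pos 5, char 'a'): match length 1
  offset=4 (pos 4, char 'a'): match length 2
  offset=5 (pos 3, char 'a'): match length 3
  offset=6 (pos 2, char 'e'): match length 0
  offset=7 (pos 1, char 'd'): match length 0
  offset=8 (pos 0, char 'd'): match length 0
Longest match has length 3 at offset 5.
next_char = character at position 8 + 3 = 11 -> 'd'

Best match: offset=5, length=3 (matching 'aaa' starting at position 3)
LZ77 triple: (5, 3, 'd')


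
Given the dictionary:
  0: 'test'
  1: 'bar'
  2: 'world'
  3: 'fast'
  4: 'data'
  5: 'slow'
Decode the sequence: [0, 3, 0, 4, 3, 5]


Look up each index in the dictionary:
  0 -> 'test'
  3 -> 'fast'
  0 -> 'test'
  4 -> 'data'
  3 -> 'fast'
  5 -> 'slow'

Decoded: "test fast test data fast slow"


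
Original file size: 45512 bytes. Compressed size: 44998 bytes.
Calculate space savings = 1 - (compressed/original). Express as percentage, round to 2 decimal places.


ratio = compressed/original = 44998/45512 = 0.988706
savings = 1 - ratio = 1 - 0.988706 = 0.011294
as a percentage: 0.011294 * 100 = 1.13%

Space savings = 1 - 44998/45512 = 1.13%


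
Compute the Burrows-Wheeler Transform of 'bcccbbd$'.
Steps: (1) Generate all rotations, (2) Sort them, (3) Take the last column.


Rotations (sorted):
  0: $bcccbbd -> last char: d
  1: bbd$bccc -> last char: c
  2: bcccbbd$ -> last char: $
  3: bd$bcccb -> last char: b
  4: cbbd$bcc -> last char: c
  5: ccbbd$bc -> last char: c
  6: cccbbd$b -> last char: b
  7: d$bcccbb -> last char: b


BWT = dc$bccbb


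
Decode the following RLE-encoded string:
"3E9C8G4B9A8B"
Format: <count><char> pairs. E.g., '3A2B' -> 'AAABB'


Expanding each <count><char> pair:
  3E -> 'EEE'
  9C -> 'CCCCCCCCC'
  8G -> 'GGGGGGGG'
  4B -> 'BBBB'
  9A -> 'AAAAAAAAA'
  8B -> 'BBBBBBBB'

Decoded = EEECCCCCCCCCGGGGGGGGBBBBAAAAAAAAABBBBBBBB


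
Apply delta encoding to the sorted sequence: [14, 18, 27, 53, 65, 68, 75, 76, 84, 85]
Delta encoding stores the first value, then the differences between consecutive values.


First value: 14
Deltas:
  18 - 14 = 4
  27 - 18 = 9
  53 - 27 = 26
  65 - 53 = 12
  68 - 65 = 3
  75 - 68 = 7
  76 - 75 = 1
  84 - 76 = 8
  85 - 84 = 1


Delta encoded: [14, 4, 9, 26, 12, 3, 7, 1, 8, 1]


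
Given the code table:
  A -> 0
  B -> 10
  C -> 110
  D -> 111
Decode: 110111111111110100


Decoding:
110 -> C
111 -> D
111 -> D
111 -> D
110 -> C
10 -> B
0 -> A


Result: CDDDCBA


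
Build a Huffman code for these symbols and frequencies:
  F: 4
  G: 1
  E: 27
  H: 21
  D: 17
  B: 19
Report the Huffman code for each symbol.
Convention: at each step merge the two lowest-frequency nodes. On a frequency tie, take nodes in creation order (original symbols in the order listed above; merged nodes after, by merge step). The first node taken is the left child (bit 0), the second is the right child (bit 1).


Huffman tree construction:
Step 1: Merge G(1) + F(4) = 5
Step 2: Merge (G+F)(5) + D(17) = 22
Step 3: Merge B(19) + H(21) = 40
Step 4: Merge ((G+F)+D)(22) + E(27) = 49
Step 5: Merge (B+H)(40) + (((G+F)+D)+E)(49) = 89
Read each symbol's code off the tree from the root (left child = 0, right child = 1).

Codes:
  F: 1001 (length 4)
  G: 1000 (length 4)
  E: 11 (length 2)
  H: 01 (length 2)
  D: 101 (length 3)
  B: 00 (length 2)
Average code length: 205/89 = 2.3034 bits/symbol


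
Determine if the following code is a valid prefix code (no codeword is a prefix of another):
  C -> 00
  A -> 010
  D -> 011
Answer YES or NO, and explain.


Checking each pair (does one codeword prefix another?):
  C='00' vs A='010': no prefix
  C='00' vs D='011': no prefix
  A='010' vs C='00': no prefix
  A='010' vs D='011': no prefix
  D='011' vs C='00': no prefix
  D='011' vs A='010': no prefix
No violation found over all pairs.

YES -- this is a valid prefix code. No codeword is a prefix of any other codeword.


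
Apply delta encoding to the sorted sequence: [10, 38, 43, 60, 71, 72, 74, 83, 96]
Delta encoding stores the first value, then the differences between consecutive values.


First value: 10
Deltas:
  38 - 10 = 28
  43 - 38 = 5
  60 - 43 = 17
  71 - 60 = 11
  72 - 71 = 1
  74 - 72 = 2
  83 - 74 = 9
  96 - 83 = 13


Delta encoded: [10, 28, 5, 17, 11, 1, 2, 9, 13]


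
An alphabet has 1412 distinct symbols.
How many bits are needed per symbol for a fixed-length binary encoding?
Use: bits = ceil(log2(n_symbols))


log2(1412) = 10.4635
Bracket: 2^10 = 1024 < 1412 <= 2^11 = 2048
So ceil(log2(1412)) = 11

bits = ceil(log2(1412)) = ceil(10.4635) = 11 bits


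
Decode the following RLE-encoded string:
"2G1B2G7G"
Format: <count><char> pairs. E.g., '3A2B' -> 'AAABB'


Expanding each <count><char> pair:
  2G -> 'GG'
  1B -> 'B'
  2G -> 'GG'
  7G -> 'GGGGGGG'

Decoded = GGBGGGGGGGGG


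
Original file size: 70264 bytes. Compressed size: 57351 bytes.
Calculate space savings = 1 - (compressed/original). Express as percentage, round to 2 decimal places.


ratio = compressed/original = 57351/70264 = 0.816222
savings = 1 - ratio = 1 - 0.816222 = 0.183778
as a percentage: 0.183778 * 100 = 18.38%

Space savings = 1 - 57351/70264 = 18.38%


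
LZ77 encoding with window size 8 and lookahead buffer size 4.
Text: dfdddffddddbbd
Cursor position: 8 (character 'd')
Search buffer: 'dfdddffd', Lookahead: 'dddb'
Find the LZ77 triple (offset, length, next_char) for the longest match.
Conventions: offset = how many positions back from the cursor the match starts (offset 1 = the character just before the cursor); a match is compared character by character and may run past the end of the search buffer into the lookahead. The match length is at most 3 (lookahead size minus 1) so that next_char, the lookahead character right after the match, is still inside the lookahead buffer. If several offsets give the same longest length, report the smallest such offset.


Try each offset into the search buffer:
  offset=1 (pos 7, char 'd'): match length 3
  offset=2 (pos 6, char 'f'): match length 0
  offset=3 (pos 5, char 'f'): match length 0
  offset=4 (pos 4, char 'd'): match length 1
  offset=5 (pos 3, char 'd'): match length 2
  offset=6 (pos 2, char 'd'): match length 3
  offset=7 (pos 1, char 'f'): match length 0
  offset=8 (pos 0, char 'd'): match length 1
Longest match has length 3, found at offsets 1, 6; take the smallest, offset 1.
next_char = character at position 8 + 3 = 11 -> 'b'

Best match: offset=1, length=3 (matching 'ddd' starting at position 7)
LZ77 triple: (1, 3, 'b')


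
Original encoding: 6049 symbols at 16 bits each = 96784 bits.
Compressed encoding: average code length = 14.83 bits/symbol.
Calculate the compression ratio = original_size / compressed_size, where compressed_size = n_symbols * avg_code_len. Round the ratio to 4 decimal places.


original_size = n_symbols * orig_bits = 6049 * 16 = 96784 bits
compressed_size = n_symbols * avg_code_len = 6049 * 14.83 = 89706.67 bits
ratio = original_size / compressed_size = 96784 / 89706.67 = 1.0789

Compression ratio = 1.0789


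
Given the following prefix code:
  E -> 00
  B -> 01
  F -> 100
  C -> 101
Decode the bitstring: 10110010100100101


Decoding step by step:
Bits 101 -> C
Bits 100 -> F
Bits 101 -> C
Bits 00 -> E
Bits 100 -> F
Bits 101 -> C


Decoded message: CFCEFC


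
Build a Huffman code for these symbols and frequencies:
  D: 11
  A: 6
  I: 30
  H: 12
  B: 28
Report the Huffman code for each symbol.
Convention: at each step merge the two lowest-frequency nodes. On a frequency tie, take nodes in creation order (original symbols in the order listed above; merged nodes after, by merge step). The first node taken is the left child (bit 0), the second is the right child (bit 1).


Huffman tree construction:
Step 1: Merge A(6) + D(11) = 17
Step 2: Merge H(12) + (A+D)(17) = 29
Step 3: Merge B(28) + (H+(A+D))(29) = 57
Step 4: Merge I(30) + (B+(H+(A+D)))(57) = 87
Read each symbol's code off the tree from the root (left child = 0, right child = 1).

Codes:
  D: 1111 (length 4)
  A: 1110 (length 4)
  I: 0 (length 1)
  H: 110 (length 3)
  B: 10 (length 2)
Average code length: 190/87 = 2.1839 bits/symbol


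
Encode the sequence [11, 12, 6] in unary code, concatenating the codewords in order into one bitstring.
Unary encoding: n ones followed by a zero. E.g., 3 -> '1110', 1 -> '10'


Encode each number as n ones followed by a terminating 0:
  11 -> 111111111110 (12 bits)
  12 -> 1111111111110 (13 bits)
  6 -> 1111110 (7 bits)
Total length = 12 + 13 + 7 = 32 bits.

Unary([11, 12, 6]) = 11111111111011111111111101111110 (32 bits)


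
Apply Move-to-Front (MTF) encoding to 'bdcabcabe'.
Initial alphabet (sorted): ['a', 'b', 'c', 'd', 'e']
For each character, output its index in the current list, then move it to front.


MTF encoding:
'b': index 1 in ['a', 'b', 'c', 'd', 'e'] -> ['b', 'a', 'c', 'd', 'e']
'd': index 3 in ['b', 'a', 'c', 'd', 'e'] -> ['d', 'b', 'a', 'c', 'e']
'c': index 3 in ['d', 'b', 'a', 'c', 'e'] -> ['c', 'd', 'b', 'a', 'e']
'a': index 3 in ['c', 'd', 'b', 'a', 'e'] -> ['a', 'c', 'd', 'b', 'e']
'b': index 3 in ['a', 'c', 'd', 'b', 'e'] -> ['b', 'a', 'c', 'd', 'e']
'c': index 2 in ['b', 'a', 'c', 'd', 'e'] -> ['c', 'b', 'a', 'd', 'e']
'a': index 2 in ['c', 'b', 'a', 'd', 'e'] -> ['a', 'c', 'b', 'd', 'e']
'b': index 2 in ['a', 'c', 'b', 'd', 'e'] -> ['b', 'a', 'c', 'd', 'e']
'e': index 4 in ['b', 'a', 'c', 'd', 'e'] -> ['e', 'b', 'a', 'c', 'd']


Output: [1, 3, 3, 3, 3, 2, 2, 2, 4]


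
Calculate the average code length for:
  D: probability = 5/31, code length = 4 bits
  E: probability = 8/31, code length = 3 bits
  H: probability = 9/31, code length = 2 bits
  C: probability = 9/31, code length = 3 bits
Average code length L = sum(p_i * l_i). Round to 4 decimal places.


Weighted contributions p_i * l_i:
  D: (5/31) * 4 = 20/31
  E: (8/31) * 3 = 24/31
  H: (9/31) * 2 = 18/31
  C: (9/31) * 3 = 27/31
Sum = (20 + 24 + 18 + 27)/31 = 89/31

L = 89/31 = 2.8710 bits/symbol


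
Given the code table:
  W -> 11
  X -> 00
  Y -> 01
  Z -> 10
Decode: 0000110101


Decoding:
00 -> X
00 -> X
11 -> W
01 -> Y
01 -> Y


Result: XXWYY


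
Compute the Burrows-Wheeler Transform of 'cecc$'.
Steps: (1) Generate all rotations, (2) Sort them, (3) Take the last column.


Rotations (sorted):
  0: $cecc -> last char: c
  1: c$cec -> last char: c
  2: cc$ce -> last char: e
  3: cecc$ -> last char: $
  4: ecc$c -> last char: c


BWT = cce$c


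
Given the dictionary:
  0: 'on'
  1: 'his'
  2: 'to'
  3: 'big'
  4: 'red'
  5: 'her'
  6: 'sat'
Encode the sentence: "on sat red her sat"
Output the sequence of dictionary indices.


Look up each word in the dictionary:
  'on' -> 0
  'sat' -> 6
  'red' -> 4
  'her' -> 5
  'sat' -> 6

Encoded: [0, 6, 4, 5, 6]


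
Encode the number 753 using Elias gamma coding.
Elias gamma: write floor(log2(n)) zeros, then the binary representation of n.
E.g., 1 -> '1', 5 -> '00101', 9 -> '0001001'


num_bits = floor(log2(753)) + 1 = 10
leading_zeros = num_bits - 1 = 9
binary(753) = 1011110001

Elias gamma(753) = '000000000' + '1011110001' = 0000000001011110001 (19 bits)


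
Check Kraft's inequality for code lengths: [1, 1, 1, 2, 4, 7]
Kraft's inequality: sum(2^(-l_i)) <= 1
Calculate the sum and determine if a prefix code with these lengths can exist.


Sum = 2^(-1) + 2^(-1) + 2^(-1) + 2^(-2) + 2^(-4) + 2^(-7)
    = 0.5 + 0.5 + 0.5 + 0.25 + 0.0625 + 0.0078125
    = 233/128 = 1.8203125
Since 1.8203125 > 1, Kraft's inequality is NOT satisfied.
A prefix code with these lengths CANNOT exist.

Kraft sum = 1.8203125. Not satisfied.


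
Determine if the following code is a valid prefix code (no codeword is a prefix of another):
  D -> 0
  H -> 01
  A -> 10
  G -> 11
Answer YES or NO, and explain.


Checking each pair (does one codeword prefix another?):
  D='0' vs H='01': prefix -- VIOLATION

NO -- this is NOT a valid prefix code. D (0) is a prefix of H (01).


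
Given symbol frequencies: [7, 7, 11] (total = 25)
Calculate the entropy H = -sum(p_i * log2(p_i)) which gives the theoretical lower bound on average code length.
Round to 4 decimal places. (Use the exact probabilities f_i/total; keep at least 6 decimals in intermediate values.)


Per-symbol terms -p_i * log2(p_i) with p_i = f_i/25:
  p = 7/25 = 0.280000: log2(p) = -1.836501, -p*log2(p) = 0.514220
  p = 7/25 = 0.280000: log2(p) = -1.836501, -p*log2(p) = 0.514220
  p = 11/25 = 0.440000: log2(p) = -1.184425, -p*log2(p) = 0.521147
H = 0.514220 + 0.514220 + 0.521147 = 1.549587

H = 1.5496 bits/symbol


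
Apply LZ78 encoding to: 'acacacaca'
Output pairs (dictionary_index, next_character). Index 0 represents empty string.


LZ78 encoding steps:
Dictionary: {0: ''}
Step 1: w='' (idx 0), next='a' -> output (0, 'a'), add 'a' as idx 1
Step 2: w='' (idx 0), next='c' -> output (0, 'c'), add 'c' as idx 2
Step 3: w='a' (idx 1), next='c' -> output (1, 'c'), add 'ac' as idx 3
Step 4: w='ac' (idx 3), next='a' -> output (3, 'a'), add 'aca' as idx 4
Step 5: w='c' (idx 2), next='a' -> output (2, 'a'), add 'ca' as idx 5


Encoded: [(0, 'a'), (0, 'c'), (1, 'c'), (3, 'a'), (2, 'a')]
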